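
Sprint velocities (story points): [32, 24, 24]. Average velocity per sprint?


Formula: Avg velocity = Total points / Number of sprints
Points: [32, 24, 24]
Sum = 32 + 24 + 24 = 80
Avg velocity = 80 / 3 = 26.67 points/sprint

26.67 points/sprint


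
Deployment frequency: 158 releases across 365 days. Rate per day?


Formula: deployments per day = releases / days
= 158 / 365
= 0.433 deploys/day
(equivalently, 3.03 deploys/week)

0.433 deploys/day


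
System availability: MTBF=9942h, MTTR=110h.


Availability = MTBF / (MTBF + MTTR)
Availability = 9942 / (9942 + 110)
Availability = 9942 / 10052
Availability = 98.9057%

98.9057%


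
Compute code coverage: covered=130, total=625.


Coverage = covered / total * 100
Coverage = 130 / 625 * 100
Coverage = 20.8%

20.8%


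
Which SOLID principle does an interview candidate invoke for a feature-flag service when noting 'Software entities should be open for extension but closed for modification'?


This describes the Open/Closed Principle (OCP)

Open/Closed Principle (OCP)


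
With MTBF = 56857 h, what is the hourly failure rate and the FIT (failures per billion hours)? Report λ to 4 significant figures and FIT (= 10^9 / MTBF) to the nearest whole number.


Formula: λ = 1 / MTBF; FIT = λ × 1e9 = 1e9 / MTBF
λ = 1 / 56857 ≈ 1.759e-05 failures/hour
FIT = 1e9 / 56857 ≈ 17588 failures per 1e9 hours (nearest whole number)

λ = 1.759e-05 /h, FIT = 17588


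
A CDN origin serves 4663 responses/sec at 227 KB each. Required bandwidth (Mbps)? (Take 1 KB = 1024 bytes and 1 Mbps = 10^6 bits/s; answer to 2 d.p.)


Formula: Mbps = payload_bytes * RPS * 8 / 1e6
Payload per request = 227 KB = 227 * 1024 = 232448 bytes
Total bytes/sec = 232448 * 4663 = 1083905024
Total bits/sec = 1083905024 * 8 = 8671240192
Mbps = 8671240192 / 1e6 = 8671.24

8671.24 Mbps


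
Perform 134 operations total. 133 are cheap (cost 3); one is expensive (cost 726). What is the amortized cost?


Formula: Amortized cost = Total cost / Operations
Total cost = (133 * 3) + (1 * 726)
Total cost = 399 + 726 = 1125
Amortized = 1125 / 134 = 8.3955

8.3955


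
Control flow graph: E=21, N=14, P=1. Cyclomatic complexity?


Formula: V(G) = E - N + 2P
V(G) = 21 - 14 + 2*1
V(G) = 7 + 2
V(G) = 9

9


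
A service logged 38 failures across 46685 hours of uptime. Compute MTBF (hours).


Formula: MTBF = Total operating time / Number of failures
MTBF = 46685 / 38
MTBF = 1228.55 hours

1228.55 hours


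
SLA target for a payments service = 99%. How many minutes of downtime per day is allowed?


Formula: allowed downtime = period * (100 - SLA) / 100
Period (day) = 1440 minutes
Unavailability fraction = (100 - 99.0) / 100
Allowed downtime = 1440 * (100 - 99.0) / 100
Allowed downtime = 14.4 minutes

14.4 minutes


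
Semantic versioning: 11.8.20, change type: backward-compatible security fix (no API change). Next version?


Current: 11.8.20
Change category: 'backward-compatible security fix (no API change)' → patch bump
SemVer rule: patch bump → increment PATCH (MAJOR and MINOR unchanged)
New: 11.8.21

11.8.21


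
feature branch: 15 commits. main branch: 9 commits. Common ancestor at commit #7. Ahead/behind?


Common ancestor: commit #7
feature commits after divergence: 15 - 7 = 8
main commits after divergence: 9 - 7 = 2
feature is 8 commits ahead of main
main is 2 commits ahead of feature

feature ahead: 8, main ahead: 2


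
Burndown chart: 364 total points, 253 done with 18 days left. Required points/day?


Formula: Required rate = Remaining points / Days left
Remaining = 364 - 253 = 111 points
Required rate = 111 / 18 = 6.17 points/day

6.17 points/day


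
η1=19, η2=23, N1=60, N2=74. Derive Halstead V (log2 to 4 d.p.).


Formula: V = N * log2(η), where N = N1 + N2 and η = η1 + η2
η = 19 + 23 = 42
N = 60 + 74 = 134
log2(42) ≈ 5.3923
V = 134 * 5.3923 = 722.57

722.57


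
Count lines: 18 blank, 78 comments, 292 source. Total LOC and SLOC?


Total LOC = blank + comment + code
Total LOC = 18 + 78 + 292 = 388
SLOC (source only) = code = 292

Total LOC: 388, SLOC: 292


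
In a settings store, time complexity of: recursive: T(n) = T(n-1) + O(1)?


Reasoning: linear recursion with constant work per frame
Complexity: O(n)

O(n)


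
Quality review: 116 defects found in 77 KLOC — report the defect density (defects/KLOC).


Defect density = defects / KLOC
Defect density = 116 / 77
Defect density = 1.506 defects/KLOC

1.506 defects/KLOC


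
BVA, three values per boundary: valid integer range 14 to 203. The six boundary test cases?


Range: [14, 203]
Boundaries: just below min, min, min+1, max-1, max, just above max
Values: [13, 14, 15, 202, 203, 204]

[13, 14, 15, 202, 203, 204]


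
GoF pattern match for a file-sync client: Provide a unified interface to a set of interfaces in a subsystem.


This matches the Facade pattern

Facade


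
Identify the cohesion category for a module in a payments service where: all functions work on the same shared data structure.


Reasoning: Functions share data
Type: Communicational cohesion

Communicational cohesion


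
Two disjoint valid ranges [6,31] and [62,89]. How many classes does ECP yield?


Valid ranges: [6,31] and [62,89]
Class 1: x < 6 — invalid
Class 2: 6 ≤ x ≤ 31 — valid
Class 3: 31 < x < 62 — invalid (gap between ranges)
Class 4: 62 ≤ x ≤ 89 — valid
Class 5: x > 89 — invalid
Total equivalence classes: 5

5 equivalence classes


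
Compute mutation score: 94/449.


Mutation score = killed / total * 100
Mutation score = 94 / 449 * 100
Mutation score = 20.94%

20.94%


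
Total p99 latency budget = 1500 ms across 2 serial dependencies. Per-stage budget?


Formula: per_stage = total_budget / stages
per_stage = 1500 / 2
per_stage = 750.0 ms

750.0 ms


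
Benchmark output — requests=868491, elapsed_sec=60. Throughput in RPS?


Formula: throughput = requests / seconds
throughput = 868491 / 60
throughput = 14474.85 requests/second

14474.85 requests/second


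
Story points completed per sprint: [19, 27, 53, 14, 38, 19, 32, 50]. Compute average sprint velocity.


Formula: Avg velocity = Total points / Number of sprints
Points: [19, 27, 53, 14, 38, 19, 32, 50]
Sum = 19 + 27 + 53 + 14 + 38 + 19 + 32 + 50 = 252
Avg velocity = 252 / 8 = 31.5 points/sprint

31.5 points/sprint


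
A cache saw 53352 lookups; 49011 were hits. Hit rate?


Formula: hit rate = hits / (hits + misses) * 100
hit rate = 49011 / (49011 + 4341) * 100
hit rate = 49011 / 53352 * 100
hit rate = 91.86%

91.86%


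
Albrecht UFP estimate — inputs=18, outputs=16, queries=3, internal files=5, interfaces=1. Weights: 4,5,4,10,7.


UFP = EI*4 + EO*5 + EQ*4 + ILF*10 + EIF*7
UFP = 18*4 + 16*5 + 3*4 + 5*10 + 1*7
UFP = 72 + 80 + 12 + 50 + 7
UFP = 221

221


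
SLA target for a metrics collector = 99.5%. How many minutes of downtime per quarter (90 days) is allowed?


Formula: allowed downtime = period * (100 - SLA) / 100
Period (quarter (90 days)) = 129600 minutes
Unavailability fraction = (100 - 99.5) / 100
Allowed downtime = 129600 * (100 - 99.5) / 100
Allowed downtime = 648.0 minutes

648.0 minutes


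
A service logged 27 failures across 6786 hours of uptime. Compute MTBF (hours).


Formula: MTBF = Total operating time / Number of failures
MTBF = 6786 / 27
MTBF = 251.33 hours

251.33 hours


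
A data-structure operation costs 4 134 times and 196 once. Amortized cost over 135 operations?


Formula: Amortized cost = Total cost / Operations
Total cost = (134 * 4) + (1 * 196)
Total cost = 536 + 196 = 732
Amortized = 732 / 135 = 5.4222

5.4222


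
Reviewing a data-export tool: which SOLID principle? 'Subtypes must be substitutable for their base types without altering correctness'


This describes the Liskov Substitution Principle (LSP)

Liskov Substitution Principle (LSP)


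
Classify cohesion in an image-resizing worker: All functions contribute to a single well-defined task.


Reasoning: Best: single purpose
Type: Functional cohesion

Functional cohesion


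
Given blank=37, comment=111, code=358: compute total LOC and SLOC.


Total LOC = blank + comment + code
Total LOC = 37 + 111 + 358 = 506
SLOC (source only) = code = 358

Total LOC: 506, SLOC: 358


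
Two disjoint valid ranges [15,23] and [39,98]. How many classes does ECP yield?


Valid ranges: [15,23] and [39,98]
Class 1: x < 15 — invalid
Class 2: 15 ≤ x ≤ 23 — valid
Class 3: 23 < x < 39 — invalid (gap between ranges)
Class 4: 39 ≤ x ≤ 98 — valid
Class 5: x > 98 — invalid
Total equivalence classes: 5

5 equivalence classes


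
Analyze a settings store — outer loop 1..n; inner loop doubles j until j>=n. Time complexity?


Reasoning: linear outer times logarithmic inner
Complexity: O(n log n)

O(n log n)


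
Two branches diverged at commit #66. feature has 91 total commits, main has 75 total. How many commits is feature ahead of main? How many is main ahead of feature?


Common ancestor: commit #66
feature commits after divergence: 91 - 66 = 25
main commits after divergence: 75 - 66 = 9
feature is 25 commits ahead of main
main is 9 commits ahead of feature

feature ahead: 25, main ahead: 9


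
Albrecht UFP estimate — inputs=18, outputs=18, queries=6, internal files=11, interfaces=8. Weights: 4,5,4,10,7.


UFP = EI*4 + EO*5 + EQ*4 + ILF*10 + EIF*7
UFP = 18*4 + 18*5 + 6*4 + 11*10 + 8*7
UFP = 72 + 90 + 24 + 110 + 56
UFP = 352

352


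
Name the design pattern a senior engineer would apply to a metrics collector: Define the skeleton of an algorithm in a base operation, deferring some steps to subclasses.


This matches the Template Method pattern

Template Method


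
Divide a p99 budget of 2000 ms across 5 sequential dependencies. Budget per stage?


Formula: per_stage = total_budget / stages
per_stage = 2000 / 5
per_stage = 400.0 ms

400.0 ms


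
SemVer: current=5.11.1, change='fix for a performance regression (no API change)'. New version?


Current: 5.11.1
Change category: 'fix for a performance regression (no API change)' → patch bump
SemVer rule: patch bump → increment PATCH (MAJOR and MINOR unchanged)
New: 5.11.2

5.11.2


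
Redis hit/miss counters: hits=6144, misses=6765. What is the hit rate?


Formula: hit rate = hits / (hits + misses) * 100
hit rate = 6144 / (6144 + 6765) * 100
hit rate = 6144 / 12909 * 100
hit rate = 47.59%

47.59%


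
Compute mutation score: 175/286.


Mutation score = killed / total * 100
Mutation score = 175 / 286 * 100
Mutation score = 61.19%

61.19%


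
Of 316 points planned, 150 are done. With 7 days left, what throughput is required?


Formula: Required rate = Remaining points / Days left
Remaining = 316 - 150 = 166 points
Required rate = 166 / 7 = 23.71 points/day

23.71 points/day


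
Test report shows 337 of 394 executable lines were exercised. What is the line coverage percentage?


Coverage = covered / total * 100
Coverage = 337 / 394 * 100
Coverage = 85.53%

85.53%


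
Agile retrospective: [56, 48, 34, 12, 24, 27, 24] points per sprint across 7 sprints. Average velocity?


Formula: Avg velocity = Total points / Number of sprints
Points: [56, 48, 34, 12, 24, 27, 24]
Sum = 56 + 48 + 34 + 12 + 24 + 27 + 24 = 225
Avg velocity = 225 / 7 = 32.14 points/sprint

32.14 points/sprint


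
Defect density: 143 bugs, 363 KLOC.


Defect density = defects / KLOC
Defect density = 143 / 363
Defect density = 0.394 defects/KLOC

0.394 defects/KLOC


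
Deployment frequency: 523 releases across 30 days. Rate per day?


Formula: deployments per day = releases / days
= 523 / 30
= 17.433 deploys/day
(equivalently, 122.03 deploys/week)

17.433 deploys/day


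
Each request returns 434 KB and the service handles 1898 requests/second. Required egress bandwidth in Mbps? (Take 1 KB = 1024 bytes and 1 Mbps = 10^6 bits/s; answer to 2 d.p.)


Formula: Mbps = payload_bytes * RPS * 8 / 1e6
Payload per request = 434 KB = 434 * 1024 = 444416 bytes
Total bytes/sec = 444416 * 1898 = 843501568
Total bits/sec = 843501568 * 8 = 6748012544
Mbps = 6748012544 / 1e6 = 6748.01

6748.01 Mbps


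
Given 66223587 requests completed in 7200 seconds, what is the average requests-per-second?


Formula: throughput = requests / seconds
throughput = 66223587 / 7200
throughput = 9197.72 requests/second

9197.72 requests/second


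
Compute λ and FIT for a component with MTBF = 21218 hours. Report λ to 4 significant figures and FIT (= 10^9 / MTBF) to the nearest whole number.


Formula: λ = 1 / MTBF; FIT = λ × 1e9 = 1e9 / MTBF
λ = 1 / 21218 ≈ 4.713e-05 failures/hour
FIT = 1e9 / 21218 ≈ 47130 failures per 1e9 hours (nearest whole number)

λ = 4.713e-05 /h, FIT = 47130


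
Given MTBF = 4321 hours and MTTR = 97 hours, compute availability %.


Availability = MTBF / (MTBF + MTTR)
Availability = 4321 / (4321 + 97)
Availability = 4321 / 4418
Availability = 97.8044%

97.8044%


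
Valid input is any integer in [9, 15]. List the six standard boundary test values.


Range: [9, 15]
Boundaries: just below min, min, min+1, max-1, max, just above max
Values: [8, 9, 10, 14, 15, 16]

[8, 9, 10, 14, 15, 16]


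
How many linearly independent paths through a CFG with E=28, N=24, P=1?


Formula: V(G) = E - N + 2P
V(G) = 28 - 24 + 2*1
V(G) = 4 + 2
V(G) = 6

6


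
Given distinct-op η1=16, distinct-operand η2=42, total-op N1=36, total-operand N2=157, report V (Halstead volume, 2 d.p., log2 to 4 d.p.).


Formula: V = N * log2(η), where N = N1 + N2 and η = η1 + η2
η = 16 + 42 = 58
N = 36 + 157 = 193
log2(58) ≈ 5.8580
V = 193 * 5.8580 = 1130.59

1130.59


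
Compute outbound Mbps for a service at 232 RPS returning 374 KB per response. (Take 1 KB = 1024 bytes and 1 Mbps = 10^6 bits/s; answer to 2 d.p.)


Formula: Mbps = payload_bytes * RPS * 8 / 1e6
Payload per request = 374 KB = 374 * 1024 = 382976 bytes
Total bytes/sec = 382976 * 232 = 88850432
Total bits/sec = 88850432 * 8 = 710803456
Mbps = 710803456 / 1e6 = 710.8

710.8 Mbps


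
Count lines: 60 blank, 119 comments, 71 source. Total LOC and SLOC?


Total LOC = blank + comment + code
Total LOC = 60 + 119 + 71 = 250
SLOC (source only) = code = 71

Total LOC: 250, SLOC: 71


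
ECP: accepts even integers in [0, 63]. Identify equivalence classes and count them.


Constraint: even integers in [0, 63]
Class 1: x < 0 — out-of-range invalid
Class 2: x in [0,63] but odd — wrong type invalid
Class 3: x in [0,63] and even — valid
Class 4: x > 63 — out-of-range invalid
Total equivalence classes: 4

4 equivalence classes


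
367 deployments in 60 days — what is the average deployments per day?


Formula: deployments per day = releases / days
= 367 / 60
= 6.117 deploys/day
(equivalently, 42.82 deploys/week)

6.117 deploys/day


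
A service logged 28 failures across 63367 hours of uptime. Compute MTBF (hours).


Formula: MTBF = Total operating time / Number of failures
MTBF = 63367 / 28
MTBF = 2263.11 hours

2263.11 hours


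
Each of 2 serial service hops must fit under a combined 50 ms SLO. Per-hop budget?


Formula: per_stage = total_budget / stages
per_stage = 50 / 2
per_stage = 25.0 ms

25.0 ms


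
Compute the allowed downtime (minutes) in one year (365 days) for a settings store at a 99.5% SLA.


Formula: allowed downtime = period * (100 - SLA) / 100
Period (year (365 days)) = 525600 minutes
Unavailability fraction = (100 - 99.5) / 100
Allowed downtime = 525600 * (100 - 99.5) / 100
Allowed downtime = 2628.0 minutes

2628.0 minutes


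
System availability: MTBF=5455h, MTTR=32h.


Availability = MTBF / (MTBF + MTTR)
Availability = 5455 / (5455 + 32)
Availability = 5455 / 5487
Availability = 99.4168%

99.4168%


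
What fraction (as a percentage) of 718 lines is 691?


Coverage = covered / total * 100
Coverage = 691 / 718 * 100
Coverage = 96.24%

96.24%


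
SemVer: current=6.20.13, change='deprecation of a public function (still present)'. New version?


Current: 6.20.13
Change category: 'deprecation of a public function (still present)' → minor bump
SemVer rule: minor bump → increment MINOR, reset PATCH to 0 (MAJOR unchanged)
New: 6.21.0

6.21.0


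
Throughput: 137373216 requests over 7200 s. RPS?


Formula: throughput = requests / seconds
throughput = 137373216 / 7200
throughput = 19079.61 requests/second

19079.61 requests/second


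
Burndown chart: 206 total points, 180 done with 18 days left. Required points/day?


Formula: Required rate = Remaining points / Days left
Remaining = 206 - 180 = 26 points
Required rate = 26 / 18 = 1.44 points/day

1.44 points/day


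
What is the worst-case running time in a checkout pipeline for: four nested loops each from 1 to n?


Reasoning: four levels of nesting
Complexity: O(n^4)

O(n^4)


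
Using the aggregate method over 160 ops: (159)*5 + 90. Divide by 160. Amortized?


Formula: Amortized cost = Total cost / Operations
Total cost = (159 * 5) + (1 * 90)
Total cost = 795 + 90 = 885
Amortized = 885 / 160 = 5.5313

5.5313


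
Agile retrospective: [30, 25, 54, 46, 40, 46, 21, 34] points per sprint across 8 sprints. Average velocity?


Formula: Avg velocity = Total points / Number of sprints
Points: [30, 25, 54, 46, 40, 46, 21, 34]
Sum = 30 + 25 + 54 + 46 + 40 + 46 + 21 + 34 = 296
Avg velocity = 296 / 8 = 37.0 points/sprint

37.0 points/sprint


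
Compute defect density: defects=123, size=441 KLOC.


Defect density = defects / KLOC
Defect density = 123 / 441
Defect density = 0.279 defects/KLOC

0.279 defects/KLOC


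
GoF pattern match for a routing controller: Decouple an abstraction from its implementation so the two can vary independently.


This matches the Bridge pattern

Bridge


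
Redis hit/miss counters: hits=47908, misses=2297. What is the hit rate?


Formula: hit rate = hits / (hits + misses) * 100
hit rate = 47908 / (47908 + 2297) * 100
hit rate = 47908 / 50205 * 100
hit rate = 95.42%

95.42%


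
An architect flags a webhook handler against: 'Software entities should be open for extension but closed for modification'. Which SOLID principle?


This describes the Open/Closed Principle (OCP)

Open/Closed Principle (OCP)


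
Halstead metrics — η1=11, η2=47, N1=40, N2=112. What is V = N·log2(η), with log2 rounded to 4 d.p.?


Formula: V = N * log2(η), where N = N1 + N2 and η = η1 + η2
η = 11 + 47 = 58
N = 40 + 112 = 152
log2(58) ≈ 5.8580
V = 152 * 5.8580 = 890.42

890.42


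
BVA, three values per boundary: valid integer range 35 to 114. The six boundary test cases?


Range: [35, 114]
Boundaries: just below min, min, min+1, max-1, max, just above max
Values: [34, 35, 36, 113, 114, 115]

[34, 35, 36, 113, 114, 115]


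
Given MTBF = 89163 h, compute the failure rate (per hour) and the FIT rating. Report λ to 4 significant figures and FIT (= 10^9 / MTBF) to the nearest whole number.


Formula: λ = 1 / MTBF; FIT = λ × 1e9 = 1e9 / MTBF
λ = 1 / 89163 ≈ 1.122e-05 failures/hour
FIT = 1e9 / 89163 ≈ 11215 failures per 1e9 hours (nearest whole number)

λ = 1.122e-05 /h, FIT = 11215


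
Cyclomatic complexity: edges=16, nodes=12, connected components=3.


Formula: V(G) = E - N + 2P
V(G) = 16 - 12 + 2*3
V(G) = 4 + 6
V(G) = 10

10


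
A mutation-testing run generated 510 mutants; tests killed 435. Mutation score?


Mutation score = killed / total * 100
Mutation score = 435 / 510 * 100
Mutation score = 85.29%

85.29%


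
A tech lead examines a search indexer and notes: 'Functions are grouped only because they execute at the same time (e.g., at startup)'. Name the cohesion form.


Reasoning: Related by timing only
Type: Temporal cohesion

Temporal cohesion


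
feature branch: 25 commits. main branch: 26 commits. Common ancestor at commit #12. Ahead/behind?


Common ancestor: commit #12
feature commits after divergence: 25 - 12 = 13
main commits after divergence: 26 - 12 = 14
feature is 13 commits ahead of main
main is 14 commits ahead of feature

feature ahead: 13, main ahead: 14


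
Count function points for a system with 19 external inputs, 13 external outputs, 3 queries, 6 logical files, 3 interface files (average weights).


UFP = EI*4 + EO*5 + EQ*4 + ILF*10 + EIF*7
UFP = 19*4 + 13*5 + 3*4 + 6*10 + 3*7
UFP = 76 + 65 + 12 + 60 + 21
UFP = 234

234


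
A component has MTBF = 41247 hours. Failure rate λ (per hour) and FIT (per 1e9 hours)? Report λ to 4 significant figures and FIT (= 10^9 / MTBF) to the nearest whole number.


Formula: λ = 1 / MTBF; FIT = λ × 1e9 = 1e9 / MTBF
λ = 1 / 41247 ≈ 2.424e-05 failures/hour
FIT = 1e9 / 41247 ≈ 24244 failures per 1e9 hours (nearest whole number)

λ = 2.424e-05 /h, FIT = 24244


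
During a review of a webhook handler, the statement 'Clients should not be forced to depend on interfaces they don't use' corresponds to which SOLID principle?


This describes the Interface Segregation Principle (ISP)

Interface Segregation Principle (ISP)


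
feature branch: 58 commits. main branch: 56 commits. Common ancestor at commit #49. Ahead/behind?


Common ancestor: commit #49
feature commits after divergence: 58 - 49 = 9
main commits after divergence: 56 - 49 = 7
feature is 9 commits ahead of main
main is 7 commits ahead of feature

feature ahead: 9, main ahead: 7


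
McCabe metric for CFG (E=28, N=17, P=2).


Formula: V(G) = E - N + 2P
V(G) = 28 - 17 + 2*2
V(G) = 11 + 4
V(G) = 15

15


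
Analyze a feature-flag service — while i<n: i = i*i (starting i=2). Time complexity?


Reasoning: squaring drives double-exponential growth; iterations ~ log log n
Complexity: O(log log n)

O(log log n)


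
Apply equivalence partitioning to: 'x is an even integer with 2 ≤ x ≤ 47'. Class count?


Constraint: even integers in [2, 47]
Class 1: x < 2 — out-of-range invalid
Class 2: x in [2,47] but odd — wrong type invalid
Class 3: x in [2,47] and even — valid
Class 4: x > 47 — out-of-range invalid
Total equivalence classes: 4

4 equivalence classes


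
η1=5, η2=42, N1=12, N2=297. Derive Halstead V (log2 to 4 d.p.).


Formula: V = N * log2(η), where N = N1 + N2 and η = η1 + η2
η = 5 + 42 = 47
N = 12 + 297 = 309
log2(47) ≈ 5.5546
V = 309 * 5.5546 = 1716.37

1716.37


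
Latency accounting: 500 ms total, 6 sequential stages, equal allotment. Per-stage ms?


Formula: per_stage = total_budget / stages
per_stage = 500 / 6
per_stage = 83.33 ms

83.33 ms


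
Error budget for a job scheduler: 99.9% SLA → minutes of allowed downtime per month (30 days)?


Formula: allowed downtime = period * (100 - SLA) / 100
Period (month (30 days)) = 43200 minutes
Unavailability fraction = (100 - 99.9) / 100
Allowed downtime = 43200 * (100 - 99.9) / 100
Allowed downtime = 43.2 minutes

43.2 minutes


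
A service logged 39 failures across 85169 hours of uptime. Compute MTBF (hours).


Formula: MTBF = Total operating time / Number of failures
MTBF = 85169 / 39
MTBF = 2183.82 hours

2183.82 hours


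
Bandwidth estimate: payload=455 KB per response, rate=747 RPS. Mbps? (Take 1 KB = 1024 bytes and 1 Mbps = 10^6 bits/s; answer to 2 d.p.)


Formula: Mbps = payload_bytes * RPS * 8 / 1e6
Payload per request = 455 KB = 455 * 1024 = 465920 bytes
Total bytes/sec = 465920 * 747 = 348042240
Total bits/sec = 348042240 * 8 = 2784337920
Mbps = 2784337920 / 1e6 = 2784.34

2784.34 Mbps


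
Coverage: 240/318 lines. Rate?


Coverage = covered / total * 100
Coverage = 240 / 318 * 100
Coverage = 75.47%

75.47%


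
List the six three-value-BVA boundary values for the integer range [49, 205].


Range: [49, 205]
Boundaries: just below min, min, min+1, max-1, max, just above max
Values: [48, 49, 50, 204, 205, 206]

[48, 49, 50, 204, 205, 206]


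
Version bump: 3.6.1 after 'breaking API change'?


Current: 3.6.1
Change category: 'breaking API change' → major bump
SemVer rule: major bump → increment MAJOR, reset MINOR and PATCH to 0
New: 4.0.0

4.0.0


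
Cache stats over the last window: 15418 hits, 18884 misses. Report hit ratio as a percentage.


Formula: hit rate = hits / (hits + misses) * 100
hit rate = 15418 / (15418 + 18884) * 100
hit rate = 15418 / 34302 * 100
hit rate = 44.95%

44.95%


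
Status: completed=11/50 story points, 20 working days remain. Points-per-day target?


Formula: Required rate = Remaining points / Days left
Remaining = 50 - 11 = 39 points
Required rate = 39 / 20 = 1.95 points/day

1.95 points/day


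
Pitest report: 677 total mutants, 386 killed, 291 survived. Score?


Mutation score = killed / total * 100
Mutation score = 386 / 677 * 100
Mutation score = 57.02%

57.02%


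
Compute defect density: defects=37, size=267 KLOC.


Defect density = defects / KLOC
Defect density = 37 / 267
Defect density = 0.139 defects/KLOC

0.139 defects/KLOC


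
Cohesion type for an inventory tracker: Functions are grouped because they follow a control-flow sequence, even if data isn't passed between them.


Reasoning: Grouped by order of execution within a routine, not by data flow
Type: Procedural cohesion

Procedural cohesion


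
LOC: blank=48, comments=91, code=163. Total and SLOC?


Total LOC = blank + comment + code
Total LOC = 48 + 91 + 163 = 302
SLOC (source only) = code = 163

Total LOC: 302, SLOC: 163


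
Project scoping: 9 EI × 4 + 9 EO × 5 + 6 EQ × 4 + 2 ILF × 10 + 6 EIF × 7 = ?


UFP = EI*4 + EO*5 + EQ*4 + ILF*10 + EIF*7
UFP = 9*4 + 9*5 + 6*4 + 2*10 + 6*7
UFP = 36 + 45 + 24 + 20 + 42
UFP = 167

167


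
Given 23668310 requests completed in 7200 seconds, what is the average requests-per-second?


Formula: throughput = requests / seconds
throughput = 23668310 / 7200
throughput = 3287.27 requests/second

3287.27 requests/second


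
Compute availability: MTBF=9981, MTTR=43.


Availability = MTBF / (MTBF + MTTR)
Availability = 9981 / (9981 + 43)
Availability = 9981 / 10024
Availability = 99.571%

99.571%


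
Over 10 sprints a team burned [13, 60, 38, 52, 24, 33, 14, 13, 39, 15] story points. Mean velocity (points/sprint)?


Formula: Avg velocity = Total points / Number of sprints
Points: [13, 60, 38, 52, 24, 33, 14, 13, 39, 15]
Sum = 13 + 60 + 38 + 52 + 24 + 33 + 14 + 13 + 39 + 15 = 301
Avg velocity = 301 / 10 = 30.1 points/sprint

30.1 points/sprint


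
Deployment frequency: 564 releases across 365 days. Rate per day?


Formula: deployments per day = releases / days
= 564 / 365
= 1.545 deploys/day
(equivalently, 10.82 deploys/week)

1.545 deploys/day


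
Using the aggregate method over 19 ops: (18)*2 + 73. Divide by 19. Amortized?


Formula: Amortized cost = Total cost / Operations
Total cost = (18 * 2) + (1 * 73)
Total cost = 36 + 73 = 109
Amortized = 109 / 19 = 5.7368

5.7368


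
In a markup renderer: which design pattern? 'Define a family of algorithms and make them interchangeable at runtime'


This matches the Strategy pattern

Strategy


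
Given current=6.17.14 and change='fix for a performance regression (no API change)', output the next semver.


Current: 6.17.14
Change category: 'fix for a performance regression (no API change)' → patch bump
SemVer rule: patch bump → increment PATCH (MAJOR and MINOR unchanged)
New: 6.17.15

6.17.15


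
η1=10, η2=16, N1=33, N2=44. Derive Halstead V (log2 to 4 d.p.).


Formula: V = N * log2(η), where N = N1 + N2 and η = η1 + η2
η = 10 + 16 = 26
N = 33 + 44 = 77
log2(26) ≈ 4.7004
V = 77 * 4.7004 = 361.93

361.93


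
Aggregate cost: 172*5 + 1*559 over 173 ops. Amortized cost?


Formula: Amortized cost = Total cost / Operations
Total cost = (172 * 5) + (1 * 559)
Total cost = 860 + 559 = 1419
Amortized = 1419 / 173 = 8.2023

8.2023


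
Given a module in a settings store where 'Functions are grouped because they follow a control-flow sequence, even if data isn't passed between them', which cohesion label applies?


Reasoning: Grouped by order of execution within a routine, not by data flow
Type: Procedural cohesion

Procedural cohesion


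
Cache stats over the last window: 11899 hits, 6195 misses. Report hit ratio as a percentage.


Formula: hit rate = hits / (hits + misses) * 100
hit rate = 11899 / (11899 + 6195) * 100
hit rate = 11899 / 18094 * 100
hit rate = 65.76%

65.76%


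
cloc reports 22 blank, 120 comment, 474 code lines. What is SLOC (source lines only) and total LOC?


Total LOC = blank + comment + code
Total LOC = 22 + 120 + 474 = 616
SLOC (source only) = code = 474

Total LOC: 616, SLOC: 474


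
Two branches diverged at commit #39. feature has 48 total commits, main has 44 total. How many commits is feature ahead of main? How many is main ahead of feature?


Common ancestor: commit #39
feature commits after divergence: 48 - 39 = 9
main commits after divergence: 44 - 39 = 5
feature is 9 commits ahead of main
main is 5 commits ahead of feature

feature ahead: 9, main ahead: 5


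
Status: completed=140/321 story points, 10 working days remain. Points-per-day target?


Formula: Required rate = Remaining points / Days left
Remaining = 321 - 140 = 181 points
Required rate = 181 / 10 = 18.1 points/day

18.1 points/day


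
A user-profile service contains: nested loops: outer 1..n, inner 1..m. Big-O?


Reasoning: product of independent bounds
Complexity: O(n*m)

O(n*m)


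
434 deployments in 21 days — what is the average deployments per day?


Formula: deployments per day = releases / days
= 434 / 21
= 20.667 deploys/day
(equivalently, 144.67 deploys/week)

20.667 deploys/day


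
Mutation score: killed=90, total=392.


Mutation score = killed / total * 100
Mutation score = 90 / 392 * 100
Mutation score = 22.96%

22.96%


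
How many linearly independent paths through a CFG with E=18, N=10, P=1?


Formula: V(G) = E - N + 2P
V(G) = 18 - 10 + 2*1
V(G) = 8 + 2
V(G) = 10

10


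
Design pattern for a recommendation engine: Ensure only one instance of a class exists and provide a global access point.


This matches the Singleton pattern

Singleton


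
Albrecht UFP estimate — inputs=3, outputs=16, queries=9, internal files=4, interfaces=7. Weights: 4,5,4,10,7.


UFP = EI*4 + EO*5 + EQ*4 + ILF*10 + EIF*7
UFP = 3*4 + 16*5 + 9*4 + 4*10 + 7*7
UFP = 12 + 80 + 36 + 40 + 49
UFP = 217

217


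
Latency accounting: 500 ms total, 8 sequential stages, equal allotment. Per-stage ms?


Formula: per_stage = total_budget / stages
per_stage = 500 / 8
per_stage = 62.5 ms

62.5 ms


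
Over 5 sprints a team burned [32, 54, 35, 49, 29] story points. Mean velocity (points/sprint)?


Formula: Avg velocity = Total points / Number of sprints
Points: [32, 54, 35, 49, 29]
Sum = 32 + 54 + 35 + 49 + 29 = 199
Avg velocity = 199 / 5 = 39.8 points/sprint

39.8 points/sprint


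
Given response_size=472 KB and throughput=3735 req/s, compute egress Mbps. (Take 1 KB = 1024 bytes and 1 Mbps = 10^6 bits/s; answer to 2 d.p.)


Formula: Mbps = payload_bytes * RPS * 8 / 1e6
Payload per request = 472 KB = 472 * 1024 = 483328 bytes
Total bytes/sec = 483328 * 3735 = 1805230080
Total bits/sec = 1805230080 * 8 = 14441840640
Mbps = 14441840640 / 1e6 = 14441.84

14441.84 Mbps


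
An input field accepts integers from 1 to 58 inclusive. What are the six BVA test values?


Range: [1, 58]
Boundaries: just below min, min, min+1, max-1, max, just above max
Values: [0, 1, 2, 57, 58, 59]

[0, 1, 2, 57, 58, 59]


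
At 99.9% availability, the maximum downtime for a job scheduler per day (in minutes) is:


Formula: allowed downtime = period * (100 - SLA) / 100
Period (day) = 1440 minutes
Unavailability fraction = (100 - 99.9) / 100
Allowed downtime = 1440 * (100 - 99.9) / 100
Allowed downtime = 1.44 minutes

1.44 minutes


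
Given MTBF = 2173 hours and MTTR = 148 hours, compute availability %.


Availability = MTBF / (MTBF + MTTR)
Availability = 2173 / (2173 + 148)
Availability = 2173 / 2321
Availability = 93.6234%

93.6234%


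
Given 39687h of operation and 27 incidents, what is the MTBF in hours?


Formula: MTBF = Total operating time / Number of failures
MTBF = 39687 / 27
MTBF = 1469.89 hours

1469.89 hours


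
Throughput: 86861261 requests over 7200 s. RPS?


Formula: throughput = requests / seconds
throughput = 86861261 / 7200
throughput = 12064.06 requests/second

12064.06 requests/second


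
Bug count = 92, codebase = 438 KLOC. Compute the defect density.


Defect density = defects / KLOC
Defect density = 92 / 438
Defect density = 0.21 defects/KLOC

0.21 defects/KLOC


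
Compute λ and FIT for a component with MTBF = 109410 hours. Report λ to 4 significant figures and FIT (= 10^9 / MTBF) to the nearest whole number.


Formula: λ = 1 / MTBF; FIT = λ × 1e9 = 1e9 / MTBF
λ = 1 / 109410 ≈ 9.140e-06 failures/hour
FIT = 1e9 / 109410 ≈ 9140 failures per 1e9 hours (nearest whole number)

λ = 9.140e-06 /h, FIT = 9140


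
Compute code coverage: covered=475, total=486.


Coverage = covered / total * 100
Coverage = 475 / 486 * 100
Coverage = 97.74%

97.74%


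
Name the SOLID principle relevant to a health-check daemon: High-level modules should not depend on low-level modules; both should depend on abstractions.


This describes the Dependency Inversion Principle (DIP)

Dependency Inversion Principle (DIP)


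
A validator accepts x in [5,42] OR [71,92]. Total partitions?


Valid ranges: [5,42] and [71,92]
Class 1: x < 5 — invalid
Class 2: 5 ≤ x ≤ 42 — valid
Class 3: 42 < x < 71 — invalid (gap between ranges)
Class 4: 71 ≤ x ≤ 92 — valid
Class 5: x > 92 — invalid
Total equivalence classes: 5

5 equivalence classes


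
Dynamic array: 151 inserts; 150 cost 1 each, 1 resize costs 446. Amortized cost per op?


Formula: Amortized cost = Total cost / Operations
Total cost = (150 * 1) + (1 * 446)
Total cost = 150 + 446 = 596
Amortized = 596 / 151 = 3.947

3.947


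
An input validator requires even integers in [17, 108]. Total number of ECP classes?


Constraint: even integers in [17, 108]
Class 1: x < 17 — out-of-range invalid
Class 2: x in [17,108] but odd — wrong type invalid
Class 3: x in [17,108] and even — valid
Class 4: x > 108 — out-of-range invalid
Total equivalence classes: 4

4 equivalence classes


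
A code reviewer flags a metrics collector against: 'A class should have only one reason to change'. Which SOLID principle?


This describes the Single Responsibility Principle (SRP)

Single Responsibility Principle (SRP)


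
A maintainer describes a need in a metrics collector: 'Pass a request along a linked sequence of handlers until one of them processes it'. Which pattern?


This matches the Chain of Responsibility pattern

Chain of Responsibility


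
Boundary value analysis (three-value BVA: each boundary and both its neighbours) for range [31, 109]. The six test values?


Range: [31, 109]
Boundaries: just below min, min, min+1, max-1, max, just above max
Values: [30, 31, 32, 108, 109, 110]

[30, 31, 32, 108, 109, 110]


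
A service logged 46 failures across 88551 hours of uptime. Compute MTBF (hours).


Formula: MTBF = Total operating time / Number of failures
MTBF = 88551 / 46
MTBF = 1925.02 hours

1925.02 hours


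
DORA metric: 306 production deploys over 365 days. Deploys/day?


Formula: deployments per day = releases / days
= 306 / 365
= 0.838 deploys/day
(equivalently, 5.87 deploys/week)

0.838 deploys/day


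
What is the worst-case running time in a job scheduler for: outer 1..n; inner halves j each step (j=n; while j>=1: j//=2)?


Reasoning: n times log n
Complexity: O(n log n)

O(n log n)


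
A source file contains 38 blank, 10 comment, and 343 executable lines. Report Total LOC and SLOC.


Total LOC = blank + comment + code
Total LOC = 38 + 10 + 343 = 391
SLOC (source only) = code = 343

Total LOC: 391, SLOC: 343


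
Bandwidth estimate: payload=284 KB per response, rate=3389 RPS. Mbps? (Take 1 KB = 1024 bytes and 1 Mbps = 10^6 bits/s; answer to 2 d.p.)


Formula: Mbps = payload_bytes * RPS * 8 / 1e6
Payload per request = 284 KB = 284 * 1024 = 290816 bytes
Total bytes/sec = 290816 * 3389 = 985575424
Total bits/sec = 985575424 * 8 = 7884603392
Mbps = 7884603392 / 1e6 = 7884.6

7884.6 Mbps


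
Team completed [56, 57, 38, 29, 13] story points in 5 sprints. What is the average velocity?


Formula: Avg velocity = Total points / Number of sprints
Points: [56, 57, 38, 29, 13]
Sum = 56 + 57 + 38 + 29 + 13 = 193
Avg velocity = 193 / 5 = 38.6 points/sprint

38.6 points/sprint


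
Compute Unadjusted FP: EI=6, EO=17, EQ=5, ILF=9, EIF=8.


UFP = EI*4 + EO*5 + EQ*4 + ILF*10 + EIF*7
UFP = 6*4 + 17*5 + 5*4 + 9*10 + 8*7
UFP = 24 + 85 + 20 + 90 + 56
UFP = 275

275


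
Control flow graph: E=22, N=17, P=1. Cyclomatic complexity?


Formula: V(G) = E - N + 2P
V(G) = 22 - 17 + 2*1
V(G) = 5 + 2
V(G) = 7

7


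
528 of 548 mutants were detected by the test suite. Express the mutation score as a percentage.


Mutation score = killed / total * 100
Mutation score = 528 / 548 * 100
Mutation score = 96.35%

96.35%


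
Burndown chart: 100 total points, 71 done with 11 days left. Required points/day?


Formula: Required rate = Remaining points / Days left
Remaining = 100 - 71 = 29 points
Required rate = 29 / 11 = 2.64 points/day

2.64 points/day


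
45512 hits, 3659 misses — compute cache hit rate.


Formula: hit rate = hits / (hits + misses) * 100
hit rate = 45512 / (45512 + 3659) * 100
hit rate = 45512 / 49171 * 100
hit rate = 92.56%

92.56%


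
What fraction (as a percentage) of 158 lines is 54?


Coverage = covered / total * 100
Coverage = 54 / 158 * 100
Coverage = 34.18%

34.18%


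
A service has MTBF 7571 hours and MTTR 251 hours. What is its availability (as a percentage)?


Availability = MTBF / (MTBF + MTTR)
Availability = 7571 / (7571 + 251)
Availability = 7571 / 7822
Availability = 96.7911%

96.7911%


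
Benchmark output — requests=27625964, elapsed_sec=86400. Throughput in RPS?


Formula: throughput = requests / seconds
throughput = 27625964 / 86400
throughput = 319.74 requests/second

319.74 requests/second


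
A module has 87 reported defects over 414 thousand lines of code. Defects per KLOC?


Defect density = defects / KLOC
Defect density = 87 / 414
Defect density = 0.21 defects/KLOC

0.21 defects/KLOC


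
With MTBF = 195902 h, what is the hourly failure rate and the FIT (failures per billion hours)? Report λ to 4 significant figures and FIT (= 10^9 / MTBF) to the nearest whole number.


Formula: λ = 1 / MTBF; FIT = λ × 1e9 = 1e9 / MTBF
λ = 1 / 195902 ≈ 5.105e-06 failures/hour
FIT = 1e9 / 195902 ≈ 5105 failures per 1e9 hours (nearest whole number)

λ = 5.105e-06 /h, FIT = 5105


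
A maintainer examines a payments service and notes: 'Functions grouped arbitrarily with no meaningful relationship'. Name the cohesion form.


Reasoning: Worst: random grouping
Type: Coincidental cohesion

Coincidental cohesion


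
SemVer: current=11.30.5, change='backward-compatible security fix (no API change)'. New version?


Current: 11.30.5
Change category: 'backward-compatible security fix (no API change)' → patch bump
SemVer rule: patch bump → increment PATCH (MAJOR and MINOR unchanged)
New: 11.30.6

11.30.6


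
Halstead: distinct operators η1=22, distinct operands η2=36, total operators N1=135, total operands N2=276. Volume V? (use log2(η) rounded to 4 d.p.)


Formula: V = N * log2(η), where N = N1 + N2 and η = η1 + η2
η = 22 + 36 = 58
N = 135 + 276 = 411
log2(58) ≈ 5.8580
V = 411 * 5.8580 = 2407.64

2407.64


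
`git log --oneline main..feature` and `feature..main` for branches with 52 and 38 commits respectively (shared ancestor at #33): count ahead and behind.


Common ancestor: commit #33
feature commits after divergence: 52 - 33 = 19
main commits after divergence: 38 - 33 = 5
feature is 19 commits ahead of main
main is 5 commits ahead of feature

feature ahead: 19, main ahead: 5
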